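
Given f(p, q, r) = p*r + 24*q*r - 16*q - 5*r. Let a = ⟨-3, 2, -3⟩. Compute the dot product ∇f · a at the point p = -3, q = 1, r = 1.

-35

∂f/∂p = r
∂f/∂q = 24*r - 16
∂f/∂r = p + 24*q - 5
∇f at (-3, 1, 1) = (1, 8, 16)
∇f · a = (1)(-3) + (8)(2) + (16)(-3) = -35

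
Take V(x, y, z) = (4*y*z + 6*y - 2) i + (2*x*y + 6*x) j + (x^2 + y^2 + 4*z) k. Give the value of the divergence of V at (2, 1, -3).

∂V₁/∂x = 0
∂V₂/∂y = 2*x
∂V₃/∂z = 4
∇·V = 2*x + 4
At (2, 1, -3): 8.

8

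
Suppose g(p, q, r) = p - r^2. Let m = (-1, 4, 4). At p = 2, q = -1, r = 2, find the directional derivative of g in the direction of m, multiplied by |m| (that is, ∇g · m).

-17

∂g/∂p = 1
∂g/∂q = 0
∂g/∂r = -2*r
∇g at (2, -1, 2) = (1, 0, -4)
∇g · m = (1)(-1) + (0)(4) + (-4)(4) = -17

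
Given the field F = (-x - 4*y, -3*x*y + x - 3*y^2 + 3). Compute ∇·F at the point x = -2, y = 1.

∂F₁/∂x = -1
∂F₂/∂y = -3*x - 6*y
∇·F = -3*x - 6*y - 1
At (-2, 1): -1.

-1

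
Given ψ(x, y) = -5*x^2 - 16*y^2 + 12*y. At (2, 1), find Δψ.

∂²ψ/∂x² = -10
∂²ψ/∂y² = -32
∇²ψ = -42
At (2, 1): -42.

-42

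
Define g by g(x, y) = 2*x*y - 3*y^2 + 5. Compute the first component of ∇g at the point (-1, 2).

4

(∇g)_1 = ∂g/∂x = 2*y
At (-1, 2): 4.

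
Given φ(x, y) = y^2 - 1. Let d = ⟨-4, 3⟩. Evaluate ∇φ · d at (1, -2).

∂φ/∂x = 0
∂φ/∂y = 2*y
∇φ at (1, -2) = (0, -4)
∇φ · d = (0)(-4) + (-4)(3) = -12

-12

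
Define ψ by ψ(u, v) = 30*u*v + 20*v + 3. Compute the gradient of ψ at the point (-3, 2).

∂ψ/∂u = 30*v
∂ψ/∂v = 30*u + 20
∇ψ = (30*v, 30*u + 20)
At (-3, 2): (60, -70).

(60, -70)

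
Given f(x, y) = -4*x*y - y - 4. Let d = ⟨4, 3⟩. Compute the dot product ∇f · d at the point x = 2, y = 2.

∂f/∂x = -4*y
∂f/∂y = -4*x - 1
∇f at (2, 2) = (-8, -9)
∇f · d = (-8)(4) + (-9)(3) = -59

-59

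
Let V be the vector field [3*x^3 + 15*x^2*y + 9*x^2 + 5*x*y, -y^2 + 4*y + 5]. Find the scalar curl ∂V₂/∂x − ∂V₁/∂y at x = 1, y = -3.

∂V₂/∂x = 0
∂V₁/∂y = 15*x^2 + 5*x
Scalar curl = -15*x^2 - 5*x
At (1, -3): -20.

-20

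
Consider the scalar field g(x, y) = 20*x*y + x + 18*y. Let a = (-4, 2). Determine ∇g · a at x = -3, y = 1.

∂g/∂x = 20*y + 1
∂g/∂y = 20*x + 18
∇g at (-3, 1) = (21, -42)
∇g · a = (21)(-4) + (-42)(2) = -168

-168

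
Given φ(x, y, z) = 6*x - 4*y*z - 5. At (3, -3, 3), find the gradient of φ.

∂φ/∂x = 6
∂φ/∂y = -4*z
∂φ/∂z = -4*y
∇φ = (6, -4*z, -4*y)
At (3, -3, 3): (6, -12, 12).

(6, -12, 12)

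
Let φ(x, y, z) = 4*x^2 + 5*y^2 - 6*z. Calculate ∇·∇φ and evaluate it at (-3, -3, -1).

∂²φ/∂x² = 8
∂²φ/∂y² = 10
∂²φ/∂z² = 0
∇²φ = 18
At (-3, -3, -1): 18.

18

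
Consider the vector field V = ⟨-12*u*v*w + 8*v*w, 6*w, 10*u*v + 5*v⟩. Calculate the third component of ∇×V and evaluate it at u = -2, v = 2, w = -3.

96

(∇×V)_3 = ∂V₂/∂u − ∂V₁/∂v
= 0 − (-12*u*w + 8*w)
= 12*u*w - 8*w
At (-2, 2, -3): 96.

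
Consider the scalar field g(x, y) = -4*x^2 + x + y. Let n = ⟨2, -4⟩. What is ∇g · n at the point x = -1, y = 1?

14

∂g/∂x = -8*x + 1
∂g/∂y = 1
∇g at (-1, 1) = (9, 1)
∇g · n = (9)(2) + (1)(-4) = 14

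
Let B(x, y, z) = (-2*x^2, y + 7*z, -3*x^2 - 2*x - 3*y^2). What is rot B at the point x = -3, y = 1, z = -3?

(∇×B)₁ = ∂B₃/∂y − ∂B₂/∂z = -6*y - 7
(∇×B)₂ = ∂B₁/∂z − ∂B₃/∂x = 6*x + 2
(∇×B)₃ = ∂B₂/∂x − ∂B₁/∂y = 0
∇×B = (-6*y - 7, 6*x + 2, 0)
At (-3, 1, -3): (-13, -16, 0).

(-13, -16, 0)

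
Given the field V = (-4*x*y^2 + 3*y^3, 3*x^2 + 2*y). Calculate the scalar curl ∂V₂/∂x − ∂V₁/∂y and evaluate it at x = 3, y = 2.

∂V₂/∂x = 6*x
∂V₁/∂y = -8*x*y + 9*y^2
Scalar curl = 8*x*y + 6*x - 9*y^2
At (3, 2): 30.

30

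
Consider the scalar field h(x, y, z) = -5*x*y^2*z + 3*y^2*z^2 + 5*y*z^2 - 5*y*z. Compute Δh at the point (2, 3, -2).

∂²h/∂x² = 0
∂²h/∂y² = 2*z*(-5*x + 3*z)
∂²h/∂z² = 2*y*(3*y + 5)
∇²h = -10*x*z + 6*y^2 + 10*y + 6*z^2
At (2, 3, -2): 148.

148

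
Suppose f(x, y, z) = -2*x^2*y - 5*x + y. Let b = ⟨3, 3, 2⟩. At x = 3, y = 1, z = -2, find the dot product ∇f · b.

∂f/∂x = -4*x*y - 5
∂f/∂y = -2*x^2 + 1
∂f/∂z = 0
∇f at (3, 1, -2) = (-17, -17, 0)
∇f · b = (-17)(3) + (-17)(3) + (0)(2) = -102

-102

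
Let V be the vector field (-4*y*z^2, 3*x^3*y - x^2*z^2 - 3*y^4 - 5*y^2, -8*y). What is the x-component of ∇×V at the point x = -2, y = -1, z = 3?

(∇×V)_1 = ∂V₃/∂y − ∂V₂/∂z
= -8 − (-2*x^2*z)
= 2*x^2*z - 8
At (-2, -1, 3): 16.

16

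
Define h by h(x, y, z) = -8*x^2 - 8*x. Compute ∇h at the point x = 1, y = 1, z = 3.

∂h/∂x = -16*x - 8
∂h/∂y = 0
∂h/∂z = 0
∇h = (-16*x - 8, 0, 0)
At (1, 1, 3): (-24, 0, 0).

(-24, 0, 0)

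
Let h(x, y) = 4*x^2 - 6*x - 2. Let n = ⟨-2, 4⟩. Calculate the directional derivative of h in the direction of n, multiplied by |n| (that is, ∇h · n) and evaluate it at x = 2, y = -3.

-20

∂h/∂x = 8*x - 6
∂h/∂y = 0
∇h at (2, -3) = (10, 0)
∇h · n = (10)(-2) + (0)(4) = -20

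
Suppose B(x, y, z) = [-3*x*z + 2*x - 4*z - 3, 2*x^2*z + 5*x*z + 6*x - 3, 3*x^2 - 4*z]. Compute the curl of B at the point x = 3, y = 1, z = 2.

(-33, -31, 40)

(∇×B)₁ = ∂B₃/∂y − ∂B₂/∂z = -2*x^2 - 5*x
(∇×B)₂ = ∂B₁/∂z − ∂B₃/∂x = -9*x - 4
(∇×B)₃ = ∂B₂/∂x − ∂B₁/∂y = 4*x*z + 5*z + 6
∇×B = (-2*x^2 - 5*x, -9*x - 4, 4*x*z + 5*z + 6)
At (3, 1, 2): (-33, -31, 40).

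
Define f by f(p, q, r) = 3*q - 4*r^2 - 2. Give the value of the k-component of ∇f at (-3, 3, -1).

(∇f)_3 = ∂f/∂r = -8*r
At (-3, 3, -1): 8.

8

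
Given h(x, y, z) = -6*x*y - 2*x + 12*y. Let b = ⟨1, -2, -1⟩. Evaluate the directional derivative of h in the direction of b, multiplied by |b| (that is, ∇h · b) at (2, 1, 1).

-8

∂h/∂x = -6*y - 2
∂h/∂y = -6*x + 12
∂h/∂z = 0
∇h at (2, 1, 1) = (-8, 0, 0)
∇h · b = (-8)(1) + (0)(-2) + (0)(-1) = -8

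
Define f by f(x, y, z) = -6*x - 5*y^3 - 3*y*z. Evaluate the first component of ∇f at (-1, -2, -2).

(∇f)_1 = ∂f/∂x = -6
At (-1, -2, -2): -6.

-6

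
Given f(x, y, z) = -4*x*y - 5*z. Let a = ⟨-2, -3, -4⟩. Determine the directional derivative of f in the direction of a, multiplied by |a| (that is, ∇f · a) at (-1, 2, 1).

∂f/∂x = -4*y
∂f/∂y = -4*x
∂f/∂z = -5
∇f at (-1, 2, 1) = (-8, 4, -5)
∇f · a = (-8)(-2) + (4)(-3) + (-5)(-4) = 24

24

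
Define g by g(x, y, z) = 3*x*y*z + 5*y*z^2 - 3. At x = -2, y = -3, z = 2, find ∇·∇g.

∂²g/∂x² = 0
∂²g/∂y² = 0
∂²g/∂z² = 10*y
∇²g = 10*y
At (-2, -3, 2): -30.

-30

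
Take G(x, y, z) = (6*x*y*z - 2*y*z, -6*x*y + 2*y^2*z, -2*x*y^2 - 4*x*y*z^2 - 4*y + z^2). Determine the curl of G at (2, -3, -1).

(-6, -24, 28)

(∇×G)₁ = ∂G₃/∂y − ∂G₂/∂z = -4*x*y - 4*x*z^2 - 2*y^2 - 4
(∇×G)₂ = ∂G₁/∂z − ∂G₃/∂x = 6*x*y + 2*y^2 + 4*y*z^2 - 2*y
(∇×G)₃ = ∂G₂/∂x − ∂G₁/∂y = -6*x*z - 6*y + 2*z
∇×G = (-4*x*y - 4*x*z^2 - 2*y^2 - 4, 6*x*y + 2*y^2 + 4*y*z^2 - 2*y, -6*x*z - 6*y + 2*z)
At (2, -3, -1): (-6, -24, 28).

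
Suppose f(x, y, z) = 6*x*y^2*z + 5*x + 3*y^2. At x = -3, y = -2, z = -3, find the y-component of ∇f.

-228

(∇f)_2 = ∂f/∂y = 12*x*y*z + 6*y
At (-3, -2, -3): -228.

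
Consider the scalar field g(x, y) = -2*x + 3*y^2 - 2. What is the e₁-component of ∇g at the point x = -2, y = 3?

-2

(∇g)_1 = ∂g/∂x = -2
At (-2, 3): -2.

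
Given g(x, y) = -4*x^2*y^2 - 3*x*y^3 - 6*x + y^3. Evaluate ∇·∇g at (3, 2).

∂²g/∂x² = -8*y^2
∂²g/∂y² = 2*(-4*x^2 - 9*x*y + 3*y)
∇²g = -8*x^2 - 18*x*y - 8*y^2 + 6*y
At (3, 2): -200.

-200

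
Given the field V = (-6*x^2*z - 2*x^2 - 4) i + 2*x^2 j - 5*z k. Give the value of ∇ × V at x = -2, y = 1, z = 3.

(∇×V)₁ = ∂V₃/∂y − ∂V₂/∂z = 0
(∇×V)₂ = ∂V₁/∂z − ∂V₃/∂x = -6*x^2
(∇×V)₃ = ∂V₂/∂x − ∂V₁/∂y = 4*x
∇×V = (0, -6*x^2, 4*x)
At (-2, 1, 3): (0, -24, -8).

(0, -24, -8)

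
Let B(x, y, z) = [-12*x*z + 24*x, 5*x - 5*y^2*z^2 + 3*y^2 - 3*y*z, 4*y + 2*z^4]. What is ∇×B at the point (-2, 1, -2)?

(∇×B)₁ = ∂B₃/∂y − ∂B₂/∂z = 10*y^2*z + 3*y + 4
(∇×B)₂ = ∂B₁/∂z − ∂B₃/∂x = -12*x
(∇×B)₃ = ∂B₂/∂x − ∂B₁/∂y = 5
∇×B = (10*y^2*z + 3*y + 4, -12*x, 5)
At (-2, 1, -2): (-13, 24, 5).

(-13, 24, 5)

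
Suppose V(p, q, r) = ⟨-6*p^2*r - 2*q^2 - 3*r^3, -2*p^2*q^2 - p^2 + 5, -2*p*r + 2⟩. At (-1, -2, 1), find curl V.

(0, -13, 10)

(∇×V)₁ = ∂V₃/∂q − ∂V₂/∂r = 0
(∇×V)₂ = ∂V₁/∂r − ∂V₃/∂p = -6*p^2 - 9*r^2 + 2*r
(∇×V)₃ = ∂V₂/∂p − ∂V₁/∂q = -4*p*q^2 - 2*p + 4*q
∇×V = (0, -6*p^2 - 9*r^2 + 2*r, -4*p*q^2 - 2*p + 4*q)
At (-1, -2, 1): (0, -13, 10).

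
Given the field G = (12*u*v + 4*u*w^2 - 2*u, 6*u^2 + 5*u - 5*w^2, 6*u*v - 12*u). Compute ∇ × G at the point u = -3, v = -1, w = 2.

(∇×G)₁ = ∂G₃/∂v − ∂G₂/∂w = 6*u + 10*w
(∇×G)₂ = ∂G₁/∂w − ∂G₃/∂u = 8*u*w - 6*v + 12
(∇×G)₃ = ∂G₂/∂u − ∂G₁/∂v = 5
∇×G = (6*u + 10*w, 8*u*w - 6*v + 12, 5)
At (-3, -1, 2): (2, -30, 5).

(2, -30, 5)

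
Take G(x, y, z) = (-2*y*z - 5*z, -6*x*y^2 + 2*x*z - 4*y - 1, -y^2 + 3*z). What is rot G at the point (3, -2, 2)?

(∇×G)₁ = ∂G₃/∂y − ∂G₂/∂z = -2*x - 2*y
(∇×G)₂ = ∂G₁/∂z − ∂G₃/∂x = -2*y - 5
(∇×G)₃ = ∂G₂/∂x − ∂G₁/∂y = -6*y^2 + 4*z
∇×G = (-2*x - 2*y, -2*y - 5, -6*y^2 + 4*z)
At (3, -2, 2): (-2, -1, -16).

(-2, -1, -16)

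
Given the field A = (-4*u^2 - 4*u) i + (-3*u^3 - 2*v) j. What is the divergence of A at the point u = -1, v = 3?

∂A₁/∂u = -8*u - 4
∂A₂/∂v = -2
∇·A = -8*u - 6
At (-1, 3): 2.

2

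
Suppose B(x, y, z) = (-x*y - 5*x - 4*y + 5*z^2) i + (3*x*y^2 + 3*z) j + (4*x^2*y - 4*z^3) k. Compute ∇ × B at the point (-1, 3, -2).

(1, 4, 30)

(∇×B)₁ = ∂B₃/∂y − ∂B₂/∂z = 4*x^2 - 3
(∇×B)₂ = ∂B₁/∂z − ∂B₃/∂x = -8*x*y + 10*z
(∇×B)₃ = ∂B₂/∂x − ∂B₁/∂y = x + 3*y^2 + 4
∇×B = (4*x^2 - 3, -8*x*y + 10*z, x + 3*y^2 + 4)
At (-1, 3, -2): (1, 4, 30).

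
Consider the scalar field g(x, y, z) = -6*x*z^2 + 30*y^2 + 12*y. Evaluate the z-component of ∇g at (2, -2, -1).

(∇g)_3 = ∂g/∂z = -12*x*z
At (2, -2, -1): 24.

24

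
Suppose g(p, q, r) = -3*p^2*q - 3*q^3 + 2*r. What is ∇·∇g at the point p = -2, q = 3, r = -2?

∂²g/∂p² = -6*q
∂²g/∂q² = -18*q
∂²g/∂r² = 0
∇²g = -24*q
At (-2, 3, -2): -72.

-72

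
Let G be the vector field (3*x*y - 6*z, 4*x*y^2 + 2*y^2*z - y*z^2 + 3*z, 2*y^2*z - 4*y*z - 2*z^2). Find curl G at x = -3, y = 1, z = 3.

(1, -6, 13)

(∇×G)₁ = ∂G₃/∂y − ∂G₂/∂z = -2*y^2 + 6*y*z - 4*z - 3
(∇×G)₂ = ∂G₁/∂z − ∂G₃/∂x = -6
(∇×G)₃ = ∂G₂/∂x − ∂G₁/∂y = -3*x + 4*y^2
∇×G = (-2*y^2 + 6*y*z - 4*z - 3, -6, -3*x + 4*y^2)
At (-3, 1, 3): (1, -6, 13).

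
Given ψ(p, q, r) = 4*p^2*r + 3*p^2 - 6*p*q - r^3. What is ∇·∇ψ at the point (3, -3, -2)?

∂²ψ/∂p² = 2*(4*r + 3)
∂²ψ/∂q² = 0
∂²ψ/∂r² = -6*r
∇²ψ = 2*r + 6
At (3, -3, -2): 2.

2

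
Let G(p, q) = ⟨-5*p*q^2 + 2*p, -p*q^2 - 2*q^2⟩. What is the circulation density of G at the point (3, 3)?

81

∂G₂/∂p = -q^2
∂G₁/∂q = -10*p*q
Scalar curl = 10*p*q - q^2
At (3, 3): 81.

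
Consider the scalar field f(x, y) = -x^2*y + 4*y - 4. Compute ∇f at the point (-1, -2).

∂f/∂x = -2*x*y
∂f/∂y = -x^2 + 4
∇f = (-2*x*y, -x^2 + 4)
At (-1, -2): (-4, 3).

(-4, 3)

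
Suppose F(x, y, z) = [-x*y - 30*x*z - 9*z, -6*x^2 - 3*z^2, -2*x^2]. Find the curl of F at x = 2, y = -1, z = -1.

(-6, -61, -22)

(∇×F)₁ = ∂F₃/∂y − ∂F₂/∂z = 6*z
(∇×F)₂ = ∂F₁/∂z − ∂F₃/∂x = -26*x - 9
(∇×F)₃ = ∂F₂/∂x − ∂F₁/∂y = -11*x
∇×F = (6*z, -26*x - 9, -11*x)
At (2, -1, -1): (-6, -61, -22).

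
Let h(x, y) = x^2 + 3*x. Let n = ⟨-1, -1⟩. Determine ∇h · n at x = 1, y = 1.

-5

∂h/∂x = 2*x + 3
∂h/∂y = 0
∇h at (1, 1) = (5, 0)
∇h · n = (5)(-1) + (0)(-1) = -5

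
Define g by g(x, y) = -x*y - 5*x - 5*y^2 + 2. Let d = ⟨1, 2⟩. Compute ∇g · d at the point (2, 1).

-30

∂g/∂x = -y - 5
∂g/∂y = -x - 10*y
∇g at (2, 1) = (-6, -12)
∇g · d = (-6)(1) + (-12)(2) = -30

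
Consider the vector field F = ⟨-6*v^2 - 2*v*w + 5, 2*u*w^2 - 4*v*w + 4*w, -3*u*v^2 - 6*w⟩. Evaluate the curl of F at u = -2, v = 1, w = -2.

(-4, 1, 16)

(∇×F)₁ = ∂F₃/∂v − ∂F₂/∂w = -6*u*v - 4*u*w + 4*v - 4
(∇×F)₂ = ∂F₁/∂w − ∂F₃/∂u = 3*v^2 - 2*v
(∇×F)₃ = ∂F₂/∂u − ∂F₁/∂v = 12*v + 2*w^2 + 2*w
∇×F = (-6*u*v - 4*u*w + 4*v - 4, 3*v^2 - 2*v, 12*v + 2*w^2 + 2*w)
At (-2, 1, -2): (-4, 1, 16).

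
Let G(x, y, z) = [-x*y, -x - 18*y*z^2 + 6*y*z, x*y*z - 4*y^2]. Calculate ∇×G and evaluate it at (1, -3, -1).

(∇×G)₁ = ∂G₃/∂y − ∂G₂/∂z = x*z + 36*y*z - 14*y
(∇×G)₂ = ∂G₁/∂z − ∂G₃/∂x = -y*z
(∇×G)₃ = ∂G₂/∂x − ∂G₁/∂y = x - 1
∇×G = (x*z + 36*y*z - 14*y, -y*z, x - 1)
At (1, -3, -1): (149, -3, 0).

(149, -3, 0)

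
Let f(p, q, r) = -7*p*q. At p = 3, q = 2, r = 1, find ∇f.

∂f/∂p = -7*q
∂f/∂q = -7*p
∂f/∂r = 0
∇f = (-7*q, -7*p, 0)
At (3, 2, 1): (-14, -21, 0).

(-14, -21, 0)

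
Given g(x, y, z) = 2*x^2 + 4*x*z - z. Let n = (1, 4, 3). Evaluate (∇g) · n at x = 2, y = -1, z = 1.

33

∂g/∂x = 4*x + 4*z
∂g/∂y = 0
∂g/∂z = 4*x - 1
∇g at (2, -1, 1) = (12, 0, 7)
∇g · n = (12)(1) + (0)(4) + (7)(3) = 33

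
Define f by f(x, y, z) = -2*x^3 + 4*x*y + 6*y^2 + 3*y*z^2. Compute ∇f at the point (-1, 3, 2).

∂f/∂x = -6*x^2 + 4*y
∂f/∂y = 4*x + 12*y + 3*z^2
∂f/∂z = 6*y*z
∇f = (-6*x^2 + 4*y, 4*x + 12*y + 3*z^2, 6*y*z)
At (-1, 3, 2): (6, 44, 36).

(6, 44, 36)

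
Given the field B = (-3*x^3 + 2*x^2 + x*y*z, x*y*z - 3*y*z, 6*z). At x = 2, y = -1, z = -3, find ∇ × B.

(-1, -2, 9)

(∇×B)₁ = ∂B₃/∂y − ∂B₂/∂z = -x*y + 3*y
(∇×B)₂ = ∂B₁/∂z − ∂B₃/∂x = x*y
(∇×B)₃ = ∂B₂/∂x − ∂B₁/∂y = -x*z + y*z
∇×B = (-x*y + 3*y, x*y, -x*z + y*z)
At (2, -1, -3): (-1, -2, 9).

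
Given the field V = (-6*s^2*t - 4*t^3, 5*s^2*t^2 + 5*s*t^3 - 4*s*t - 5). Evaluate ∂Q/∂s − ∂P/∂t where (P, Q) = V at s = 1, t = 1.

∂V₂/∂s = 10*s*t^2 + 5*t^3 - 4*t
∂V₁/∂t = -6*s^2 - 12*t^2
Scalar curl = 6*s^2 + 10*s*t^2 + 5*t^3 + 12*t^2 - 4*t
At (1, 1): 29.

29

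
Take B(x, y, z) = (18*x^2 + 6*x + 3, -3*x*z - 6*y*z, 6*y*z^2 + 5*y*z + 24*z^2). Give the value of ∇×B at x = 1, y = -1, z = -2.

(11, 0, 6)

(∇×B)₁ = ∂B₃/∂y − ∂B₂/∂z = 3*x + 6*y + 6*z^2 + 5*z
(∇×B)₂ = ∂B₁/∂z − ∂B₃/∂x = 0
(∇×B)₃ = ∂B₂/∂x − ∂B₁/∂y = -3*z
∇×B = (3*x + 6*y + 6*z^2 + 5*z, 0, -3*z)
At (1, -1, -2): (11, 0, 6).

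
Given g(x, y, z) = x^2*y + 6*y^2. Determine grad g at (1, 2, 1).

(4, 25, 0)

∂g/∂x = 2*x*y
∂g/∂y = x^2 + 12*y
∂g/∂z = 0
∇g = (2*x*y, x^2 + 12*y, 0)
At (1, 2, 1): (4, 25, 0).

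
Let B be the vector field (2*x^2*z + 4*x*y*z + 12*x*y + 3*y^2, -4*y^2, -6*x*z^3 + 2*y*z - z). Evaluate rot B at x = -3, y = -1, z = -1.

(∇×B)₁ = ∂B₃/∂y − ∂B₂/∂z = 2*z
(∇×B)₂ = ∂B₁/∂z − ∂B₃/∂x = 2*x^2 + 4*x*y + 6*z^3
(∇×B)₃ = ∂B₂/∂x − ∂B₁/∂y = -4*x*z - 12*x - 6*y
∇×B = (2*z, 2*x^2 + 4*x*y + 6*z^3, -4*x*z - 12*x - 6*y)
At (-3, -1, -1): (-2, 24, 30).

(-2, 24, 30)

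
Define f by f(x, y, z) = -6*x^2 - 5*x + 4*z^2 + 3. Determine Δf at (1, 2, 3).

∂²f/∂x² = -12
∂²f/∂y² = 0
∂²f/∂z² = 8
∇²f = -4
At (1, 2, 3): -4.

-4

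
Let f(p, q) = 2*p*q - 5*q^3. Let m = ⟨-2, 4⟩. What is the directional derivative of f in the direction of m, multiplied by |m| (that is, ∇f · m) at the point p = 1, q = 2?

∂f/∂p = 2*q
∂f/∂q = 2*p - 15*q^2
∇f at (1, 2) = (4, -58)
∇f · m = (4)(-2) + (-58)(4) = -240

-240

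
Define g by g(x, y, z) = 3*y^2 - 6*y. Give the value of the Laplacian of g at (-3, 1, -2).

∂²g/∂x² = 0
∂²g/∂y² = 6
∂²g/∂z² = 0
∇²g = 6
At (-3, 1, -2): 6.

6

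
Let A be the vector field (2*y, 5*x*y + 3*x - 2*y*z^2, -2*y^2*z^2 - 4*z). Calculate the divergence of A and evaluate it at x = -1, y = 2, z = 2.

∂A₁/∂x = 0
∂A₂/∂y = 5*x - 2*z^2
∂A₃/∂z = -4*y^2*z - 4
∇·A = 5*x - 4*y^2*z - 2*z^2 - 4
At (-1, 2, 2): -49.

-49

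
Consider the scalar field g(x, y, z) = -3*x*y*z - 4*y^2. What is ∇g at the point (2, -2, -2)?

(-12, 28, 12)

∂g/∂x = -3*y*z
∂g/∂y = -3*x*z - 8*y
∂g/∂z = -3*x*y
∇g = (-3*y*z, -3*x*z - 8*y, -3*x*y)
At (2, -2, -2): (-12, 28, 12).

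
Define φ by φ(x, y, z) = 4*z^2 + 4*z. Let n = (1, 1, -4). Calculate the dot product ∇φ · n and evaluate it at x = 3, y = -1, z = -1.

16

∂φ/∂x = 0
∂φ/∂y = 0
∂φ/∂z = 8*z + 4
∇φ at (3, -1, -1) = (0, 0, -4)
∇φ · n = (0)(1) + (0)(1) + (-4)(-4) = 16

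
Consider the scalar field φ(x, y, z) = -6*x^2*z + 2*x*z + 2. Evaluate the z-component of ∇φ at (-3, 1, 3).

(∇φ)_3 = ∂φ/∂z = -6*x^2 + 2*x
At (-3, 1, 3): -60.

-60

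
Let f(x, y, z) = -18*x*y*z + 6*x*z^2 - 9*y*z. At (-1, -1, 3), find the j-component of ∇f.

(∇f)_2 = ∂f/∂y = -18*x*z - 9*z
At (-1, -1, 3): 27.

27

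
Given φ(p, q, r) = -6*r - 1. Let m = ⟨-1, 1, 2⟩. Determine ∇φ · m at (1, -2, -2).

-12

∂φ/∂p = 0
∂φ/∂q = 0
∂φ/∂r = -6
∇φ at (1, -2, -2) = (0, 0, -6)
∇φ · m = (0)(-1) + (0)(1) + (-6)(2) = -12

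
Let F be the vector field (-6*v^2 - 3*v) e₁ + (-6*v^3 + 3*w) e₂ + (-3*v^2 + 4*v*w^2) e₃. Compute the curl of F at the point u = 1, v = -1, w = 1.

(∇×F)₁ = ∂F₃/∂v − ∂F₂/∂w = -6*v + 4*w^2 - 3
(∇×F)₂ = ∂F₁/∂w − ∂F₃/∂u = 0
(∇×F)₃ = ∂F₂/∂u − ∂F₁/∂v = 12*v + 3
∇×F = (-6*v + 4*w^2 - 3, 0, 12*v + 3)
At (1, -1, 1): (7, 0, -9).

(7, 0, -9)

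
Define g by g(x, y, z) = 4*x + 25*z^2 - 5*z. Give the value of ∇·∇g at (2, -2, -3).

∂²g/∂x² = 0
∂²g/∂y² = 0
∂²g/∂z² = 50
∇²g = 50
At (2, -2, -3): 50.

50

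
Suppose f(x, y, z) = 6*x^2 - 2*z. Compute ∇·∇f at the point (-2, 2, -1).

12

∂²f/∂x² = 12
∂²f/∂y² = 0
∂²f/∂z² = 0
∇²f = 12
At (-2, 2, -1): 12.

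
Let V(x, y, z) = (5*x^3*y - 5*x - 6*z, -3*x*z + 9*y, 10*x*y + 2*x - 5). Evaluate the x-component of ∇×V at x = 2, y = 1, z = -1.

26

(∇×V)_1 = ∂V₃/∂y − ∂V₂/∂z
= 10*x − (-3*x)
= 13*x
At (2, 1, -1): 26.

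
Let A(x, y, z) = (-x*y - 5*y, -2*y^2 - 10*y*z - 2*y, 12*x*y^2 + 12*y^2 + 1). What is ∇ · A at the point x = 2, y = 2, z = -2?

8

∂A₁/∂x = -y
∂A₂/∂y = -4*y - 10*z - 2
∂A₃/∂z = 0
∇·A = -5*y - 10*z - 2
At (2, 2, -2): 8.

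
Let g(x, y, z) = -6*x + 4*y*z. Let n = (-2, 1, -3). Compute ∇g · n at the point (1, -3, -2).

∂g/∂x = -6
∂g/∂y = 4*z
∂g/∂z = 4*y
∇g at (1, -3, -2) = (-6, -8, -12)
∇g · n = (-6)(-2) + (-8)(1) + (-12)(-3) = 40

40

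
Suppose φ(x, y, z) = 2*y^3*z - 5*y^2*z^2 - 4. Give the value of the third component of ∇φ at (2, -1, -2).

(∇φ)_3 = ∂φ/∂z = 2*y^3 - 10*y^2*z
At (2, -1, -2): 18.

18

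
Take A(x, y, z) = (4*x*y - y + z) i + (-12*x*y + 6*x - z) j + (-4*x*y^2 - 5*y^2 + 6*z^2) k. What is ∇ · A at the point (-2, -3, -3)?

∂A₁/∂x = 4*y
∂A₂/∂y = -12*x
∂A₃/∂z = 12*z
∇·A = -12*x + 4*y + 12*z
At (-2, -3, -3): -24.

-24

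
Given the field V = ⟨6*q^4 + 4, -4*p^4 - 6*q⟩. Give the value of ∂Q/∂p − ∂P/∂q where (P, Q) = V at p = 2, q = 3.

-776

∂V₂/∂p = -16*p^3
∂V₁/∂q = 24*q^3
Scalar curl = -16*p^3 - 24*q^3
At (2, 3): -776.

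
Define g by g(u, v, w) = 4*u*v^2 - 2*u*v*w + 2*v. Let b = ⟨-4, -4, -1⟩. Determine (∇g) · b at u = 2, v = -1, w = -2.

∂g/∂u = 4*v^2 - 2*v*w
∂g/∂v = 8*u*v - 2*u*w + 2
∂g/∂w = -2*u*v
∇g at (2, -1, -2) = (0, -6, 4)
∇g · b = (0)(-4) + (-6)(-4) + (4)(-1) = 20

20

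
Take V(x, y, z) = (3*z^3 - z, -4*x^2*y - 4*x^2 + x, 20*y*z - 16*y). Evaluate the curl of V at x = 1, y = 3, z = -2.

(-56, 35, -31)

(∇×V)₁ = ∂V₃/∂y − ∂V₂/∂z = 20*z - 16
(∇×V)₂ = ∂V₁/∂z − ∂V₃/∂x = 9*z^2 - 1
(∇×V)₃ = ∂V₂/∂x − ∂V₁/∂y = -8*x*y - 8*x + 1
∇×V = (20*z - 16, 9*z^2 - 1, -8*x*y - 8*x + 1)
At (1, 3, -2): (-56, 35, -31).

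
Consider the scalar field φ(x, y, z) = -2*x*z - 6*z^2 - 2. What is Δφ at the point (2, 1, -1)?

∂²φ/∂x² = 0
∂²φ/∂y² = 0
∂²φ/∂z² = -12
∇²φ = -12
At (2, 1, -1): -12.

-12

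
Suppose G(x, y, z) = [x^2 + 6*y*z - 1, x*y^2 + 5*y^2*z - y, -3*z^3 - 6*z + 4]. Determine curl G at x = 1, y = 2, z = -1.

(-20, 12, 10)

(∇×G)₁ = ∂G₃/∂y − ∂G₂/∂z = -5*y^2
(∇×G)₂ = ∂G₁/∂z − ∂G₃/∂x = 6*y
(∇×G)₃ = ∂G₂/∂x − ∂G₁/∂y = y^2 - 6*z
∇×G = (-5*y^2, 6*y, y^2 - 6*z)
At (1, 2, -1): (-20, 12, 10).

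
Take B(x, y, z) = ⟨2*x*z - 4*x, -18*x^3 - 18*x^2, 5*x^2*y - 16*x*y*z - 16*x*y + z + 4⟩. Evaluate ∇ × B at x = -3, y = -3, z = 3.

(∇×B)₁ = ∂B₃/∂y − ∂B₂/∂z = 5*x^2 - 16*x*z - 16*x
(∇×B)₂ = ∂B₁/∂z − ∂B₃/∂x = -10*x*y + 2*x + 16*y*z + 16*y
(∇×B)₃ = ∂B₂/∂x − ∂B₁/∂y = -54*x^2 - 36*x
∇×B = (5*x^2 - 16*x*z - 16*x, -10*x*y + 2*x + 16*y*z + 16*y, -54*x^2 - 36*x)
At (-3, -3, 3): (237, -288, -378).

(237, -288, -378)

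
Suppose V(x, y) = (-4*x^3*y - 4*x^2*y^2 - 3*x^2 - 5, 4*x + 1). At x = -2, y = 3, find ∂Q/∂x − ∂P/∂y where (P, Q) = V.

68

∂V₂/∂x = 4
∂V₁/∂y = -4*x^3 - 8*x^2*y
Scalar curl = 4*x^3 + 8*x^2*y + 4
At (-2, 3): 68.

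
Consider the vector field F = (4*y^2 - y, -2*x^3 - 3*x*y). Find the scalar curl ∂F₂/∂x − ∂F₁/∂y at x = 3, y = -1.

-42

∂F₂/∂x = -6*x^2 - 3*y
∂F₁/∂y = 8*y - 1
Scalar curl = -6*x^2 - 11*y + 1
At (3, -1): -42.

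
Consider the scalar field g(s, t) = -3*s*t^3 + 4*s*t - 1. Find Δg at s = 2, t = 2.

∂²g/∂s² = 0
∂²g/∂t² = -18*s*t
∇²g = -18*s*t
At (2, 2): -72.

-72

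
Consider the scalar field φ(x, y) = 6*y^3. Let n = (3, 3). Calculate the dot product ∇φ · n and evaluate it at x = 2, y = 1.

∂φ/∂x = 0
∂φ/∂y = 18*y^2
∇φ at (2, 1) = (0, 18)
∇φ · n = (0)(3) + (18)(3) = 54

54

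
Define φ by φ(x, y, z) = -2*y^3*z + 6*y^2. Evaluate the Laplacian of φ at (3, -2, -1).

∂²φ/∂x² = 0
∂²φ/∂y² = 12*(-y*z + 1)
∂²φ/∂z² = 0
∇²φ = -12*y*z + 12
At (3, -2, -1): -12.

-12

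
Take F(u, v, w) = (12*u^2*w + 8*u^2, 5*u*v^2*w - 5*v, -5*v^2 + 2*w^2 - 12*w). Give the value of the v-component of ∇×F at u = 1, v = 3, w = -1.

12

(∇×F)_2 = ∂F₁/∂w − ∂F₃/∂u
= 12*u^2 − (0)
= 12*u^2
At (1, 3, -1): 12.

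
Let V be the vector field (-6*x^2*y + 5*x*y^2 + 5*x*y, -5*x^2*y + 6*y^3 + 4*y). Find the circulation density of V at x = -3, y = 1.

∂V₂/∂x = -10*x*y
∂V₁/∂y = -6*x^2 + 10*x*y + 5*x
Scalar curl = 6*x^2 - 20*x*y - 5*x
At (-3, 1): 129.

129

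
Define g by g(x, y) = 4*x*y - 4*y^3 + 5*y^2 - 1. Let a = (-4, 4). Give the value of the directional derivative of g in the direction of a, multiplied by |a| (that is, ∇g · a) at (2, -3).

∂g/∂x = 4*y
∂g/∂y = 4*x - 12*y^2 + 10*y
∇g at (2, -3) = (-12, -130)
∇g · a = (-12)(-4) + (-130)(4) = -472

-472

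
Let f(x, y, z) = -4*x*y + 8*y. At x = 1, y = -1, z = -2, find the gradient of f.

(4, 4, 0)

∂f/∂x = -4*y
∂f/∂y = -4*x + 8
∂f/∂z = 0
∇f = (-4*y, -4*x + 8, 0)
At (1, -1, -2): (4, 4, 0).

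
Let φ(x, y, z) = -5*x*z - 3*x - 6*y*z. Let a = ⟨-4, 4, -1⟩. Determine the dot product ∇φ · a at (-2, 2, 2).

6

∂φ/∂x = -5*z - 3
∂φ/∂y = -6*z
∂φ/∂z = -5*x - 6*y
∇φ at (-2, 2, 2) = (-13, -12, -2)
∇φ · a = (-13)(-4) + (-12)(4) + (-2)(-1) = 6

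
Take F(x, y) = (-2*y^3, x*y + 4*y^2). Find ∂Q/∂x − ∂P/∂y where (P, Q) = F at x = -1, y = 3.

∂F₂/∂x = y
∂F₁/∂y = -6*y^2
Scalar curl = 6*y^2 + y
At (-1, 3): 57.

57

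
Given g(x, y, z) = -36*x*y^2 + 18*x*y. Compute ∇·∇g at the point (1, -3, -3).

∂²g/∂x² = 0
∂²g/∂y² = -72*x
∂²g/∂z² = 0
∇²g = -72*x
At (1, -3, -3): -72.

-72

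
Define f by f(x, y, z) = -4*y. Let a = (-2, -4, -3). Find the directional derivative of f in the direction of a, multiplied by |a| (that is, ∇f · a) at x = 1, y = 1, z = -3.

16

∂f/∂x = 0
∂f/∂y = -4
∂f/∂z = 0
∇f at (1, 1, -3) = (0, -4, 0)
∇f · a = (0)(-2) + (-4)(-4) + (0)(-3) = 16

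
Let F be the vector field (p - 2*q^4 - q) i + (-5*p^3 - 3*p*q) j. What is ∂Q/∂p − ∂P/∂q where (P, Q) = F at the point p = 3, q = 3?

73

∂F₂/∂p = -15*p^2 - 3*q
∂F₁/∂q = -8*q^3 - 1
Scalar curl = -15*p^2 + 8*q^3 - 3*q + 1
At (3, 3): 73.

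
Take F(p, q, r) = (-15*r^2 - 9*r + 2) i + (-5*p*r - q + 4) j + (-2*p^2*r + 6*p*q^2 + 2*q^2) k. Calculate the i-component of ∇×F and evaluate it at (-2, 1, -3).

-30

(∇×F)_1 = ∂F₃/∂q − ∂F₂/∂r
= 12*p*q + 4*q − (-5*p)
= 12*p*q + 5*p + 4*q
At (-2, 1, -3): -30.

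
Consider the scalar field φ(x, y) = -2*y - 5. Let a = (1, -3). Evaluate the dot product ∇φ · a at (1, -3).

6

∂φ/∂x = 0
∂φ/∂y = -2
∇φ at (1, -3) = (0, -2)
∇φ · a = (0)(1) + (-2)(-3) = 6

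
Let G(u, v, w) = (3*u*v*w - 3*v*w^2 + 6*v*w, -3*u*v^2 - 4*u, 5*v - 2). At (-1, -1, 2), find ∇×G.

(∇×G)₁ = ∂G₃/∂v − ∂G₂/∂w = 5
(∇×G)₂ = ∂G₁/∂w − ∂G₃/∂u = 3*u*v - 6*v*w + 6*v
(∇×G)₃ = ∂G₂/∂u − ∂G₁/∂v = -3*u*w - 3*v^2 + 3*w^2 - 6*w - 4
∇×G = (5, 3*u*v - 6*v*w + 6*v, -3*u*w - 3*v^2 + 3*w^2 - 6*w - 4)
At (-1, -1, 2): (5, 9, -1).

(5, 9, -1)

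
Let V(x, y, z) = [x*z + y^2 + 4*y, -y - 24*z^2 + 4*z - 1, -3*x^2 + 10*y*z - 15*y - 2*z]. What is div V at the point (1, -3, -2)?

-35

∂V₁/∂x = z
∂V₂/∂y = -1
∂V₃/∂z = 10*y - 2
∇·V = 10*y + z - 3
At (1, -3, -2): -35.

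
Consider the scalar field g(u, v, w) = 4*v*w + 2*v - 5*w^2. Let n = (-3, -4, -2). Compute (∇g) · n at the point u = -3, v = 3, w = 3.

-20

∂g/∂u = 0
∂g/∂v = 4*w + 2
∂g/∂w = 4*v - 10*w
∇g at (-3, 3, 3) = (0, 14, -18)
∇g · n = (0)(-3) + (14)(-4) + (-18)(-2) = -20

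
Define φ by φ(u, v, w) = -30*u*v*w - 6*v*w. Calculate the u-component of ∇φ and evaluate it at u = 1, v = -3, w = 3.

270

(∇φ)_1 = ∂φ/∂u = -30*v*w
At (1, -3, 3): 270.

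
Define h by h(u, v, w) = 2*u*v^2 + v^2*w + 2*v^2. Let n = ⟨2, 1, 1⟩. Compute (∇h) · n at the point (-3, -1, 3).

∂h/∂u = 2*v^2
∂h/∂v = 4*u*v + 2*v*w + 4*v
∂h/∂w = v^2
∇h at (-3, -1, 3) = (2, 2, 1)
∇h · n = (2)(2) + (2)(1) + (1)(1) = 7

7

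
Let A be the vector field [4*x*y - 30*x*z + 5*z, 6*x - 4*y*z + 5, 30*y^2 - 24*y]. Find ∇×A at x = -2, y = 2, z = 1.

(104, 65, 14)

(∇×A)₁ = ∂A₃/∂y − ∂A₂/∂z = 64*y - 24
(∇×A)₂ = ∂A₁/∂z − ∂A₃/∂x = -30*x + 5
(∇×A)₃ = ∂A₂/∂x − ∂A₁/∂y = -4*x + 6
∇×A = (64*y - 24, -30*x + 5, -4*x + 6)
At (-2, 2, 1): (104, 65, 14).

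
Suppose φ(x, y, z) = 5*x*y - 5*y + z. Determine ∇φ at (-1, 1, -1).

(5, -10, 1)

∂φ/∂x = 5*y
∂φ/∂y = 5*x - 5
∂φ/∂z = 1
∇φ = (5*y, 5*x - 5, 1)
At (-1, 1, -1): (5, -10, 1).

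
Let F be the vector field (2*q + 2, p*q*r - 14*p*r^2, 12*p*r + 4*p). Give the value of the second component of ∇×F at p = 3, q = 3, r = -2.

(∇×F)_2 = ∂F₁/∂r − ∂F₃/∂p
= 0 − (12*r + 4)
= -12*r - 4
At (3, 3, -2): 20.

20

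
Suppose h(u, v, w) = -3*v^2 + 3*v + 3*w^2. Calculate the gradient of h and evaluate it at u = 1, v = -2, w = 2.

∂h/∂u = 0
∂h/∂v = -6*v + 3
∂h/∂w = 6*w
∇h = (0, -6*v + 3, 6*w)
At (1, -2, 2): (0, 15, 12).

(0, 15, 12)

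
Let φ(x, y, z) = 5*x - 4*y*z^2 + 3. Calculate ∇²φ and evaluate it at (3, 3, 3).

-24

∂²φ/∂x² = 0
∂²φ/∂y² = 0
∂²φ/∂z² = -8*y
∇²φ = -8*y
At (3, 3, 3): -24.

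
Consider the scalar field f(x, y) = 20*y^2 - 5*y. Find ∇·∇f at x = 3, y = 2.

40

∂²f/∂x² = 0
∂²f/∂y² = 40
∇²f = 40
At (3, 2): 40.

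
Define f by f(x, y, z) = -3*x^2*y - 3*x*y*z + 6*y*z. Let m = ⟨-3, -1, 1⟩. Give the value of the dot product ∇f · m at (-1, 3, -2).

∂f/∂x = -6*x*y - 3*y*z
∂f/∂y = -3*x^2 - 3*x*z + 6*z
∂f/∂z = -3*x*y + 6*y
∇f at (-1, 3, -2) = (36, -21, 27)
∇f · m = (36)(-3) + (-21)(-1) + (27)(1) = -60

-60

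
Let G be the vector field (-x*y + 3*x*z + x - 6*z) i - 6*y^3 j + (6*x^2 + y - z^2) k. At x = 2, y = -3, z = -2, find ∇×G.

(1, -24, 2)

(∇×G)₁ = ∂G₃/∂y − ∂G₂/∂z = 1
(∇×G)₂ = ∂G₁/∂z − ∂G₃/∂x = -9*x - 6
(∇×G)₃ = ∂G₂/∂x − ∂G₁/∂y = x
∇×G = (1, -9*x - 6, x)
At (2, -3, -2): (1, -24, 2).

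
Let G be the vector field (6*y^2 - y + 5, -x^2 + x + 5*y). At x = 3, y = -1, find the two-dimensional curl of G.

∂G₂/∂x = -2*x + 1
∂G₁/∂y = 12*y - 1
Scalar curl = -2*x - 12*y + 2
At (3, -1): 8.

8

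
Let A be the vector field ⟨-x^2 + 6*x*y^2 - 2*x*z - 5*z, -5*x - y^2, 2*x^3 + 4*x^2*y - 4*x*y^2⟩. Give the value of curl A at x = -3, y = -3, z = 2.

(∇×A)₁ = ∂A₃/∂y − ∂A₂/∂z = 4*x^2 - 8*x*y
(∇×A)₂ = ∂A₁/∂z − ∂A₃/∂x = -6*x^2 - 8*x*y - 2*x + 4*y^2 - 5
(∇×A)₃ = ∂A₂/∂x − ∂A₁/∂y = -12*x*y - 5
∇×A = (4*x^2 - 8*x*y, -6*x^2 - 8*x*y - 2*x + 4*y^2 - 5, -12*x*y - 5)
At (-3, -3, 2): (-36, -89, -113).

(-36, -89, -113)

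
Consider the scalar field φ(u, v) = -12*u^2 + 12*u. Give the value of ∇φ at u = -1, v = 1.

∂φ/∂u = -24*u + 12
∂φ/∂v = 0
∇φ = (-24*u + 12, 0)
At (-1, 1): (36, 0).

(36, 0)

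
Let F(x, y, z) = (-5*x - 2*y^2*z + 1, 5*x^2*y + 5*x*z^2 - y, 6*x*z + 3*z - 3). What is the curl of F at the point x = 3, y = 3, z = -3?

(90, 0, 99)

(∇×F)₁ = ∂F₃/∂y − ∂F₂/∂z = -10*x*z
(∇×F)₂ = ∂F₁/∂z − ∂F₃/∂x = -2*y^2 - 6*z
(∇×F)₃ = ∂F₂/∂x − ∂F₁/∂y = 10*x*y + 4*y*z + 5*z^2
∇×F = (-10*x*z, -2*y^2 - 6*z, 10*x*y + 4*y*z + 5*z^2)
At (3, 3, -3): (90, 0, 99).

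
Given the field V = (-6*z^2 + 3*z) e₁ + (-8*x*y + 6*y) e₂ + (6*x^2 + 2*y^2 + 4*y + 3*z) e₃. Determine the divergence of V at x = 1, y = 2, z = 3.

1

∂V₁/∂x = 0
∂V₂/∂y = -8*x + 6
∂V₃/∂z = 3
∇·V = -8*x + 9
At (1, 2, 3): 1.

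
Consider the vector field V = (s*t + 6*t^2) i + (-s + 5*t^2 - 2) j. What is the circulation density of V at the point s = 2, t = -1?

∂V₂/∂s = -1
∂V₁/∂t = s + 12*t
Scalar curl = -s - 12*t - 1
At (2, -1): 9.

9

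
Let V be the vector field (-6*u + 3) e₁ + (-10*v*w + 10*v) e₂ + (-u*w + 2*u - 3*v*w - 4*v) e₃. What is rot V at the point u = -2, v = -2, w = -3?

(∇×V)₁ = ∂V₃/∂v − ∂V₂/∂w = 10*v - 3*w - 4
(∇×V)₂ = ∂V₁/∂w − ∂V₃/∂u = w - 2
(∇×V)₃ = ∂V₂/∂u − ∂V₁/∂v = 0
∇×V = (10*v - 3*w - 4, w - 2, 0)
At (-2, -2, -3): (-15, -5, 0).

(-15, -5, 0)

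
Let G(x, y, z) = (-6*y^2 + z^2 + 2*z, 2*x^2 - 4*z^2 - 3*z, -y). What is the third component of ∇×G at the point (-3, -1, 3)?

-24

(∇×G)_3 = ∂G₂/∂x − ∂G₁/∂y
= 4*x − (-12*y)
= 4*x + 12*y
At (-3, -1, 3): -24.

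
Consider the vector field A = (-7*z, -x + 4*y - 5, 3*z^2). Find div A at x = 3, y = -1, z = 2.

∂A₁/∂x = 0
∂A₂/∂y = 4
∂A₃/∂z = 6*z
∇·A = 6*z + 4
At (3, -1, 2): 16.

16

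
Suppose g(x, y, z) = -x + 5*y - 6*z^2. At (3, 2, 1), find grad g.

(-1, 5, -12)

∂g/∂x = -1
∂g/∂y = 5
∂g/∂z = -12*z
∇g = (-1, 5, -12*z)
At (3, 2, 1): (-1, 5, -12).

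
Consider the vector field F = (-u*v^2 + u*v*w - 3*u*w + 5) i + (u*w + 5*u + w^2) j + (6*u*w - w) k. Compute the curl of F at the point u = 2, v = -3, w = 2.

(∇×F)₁ = ∂F₃/∂v − ∂F₂/∂w = -u - 2*w
(∇×F)₂ = ∂F₁/∂w − ∂F₃/∂u = u*v - 3*u - 6*w
(∇×F)₃ = ∂F₂/∂u − ∂F₁/∂v = 2*u*v - u*w + w + 5
∇×F = (-u - 2*w, u*v - 3*u - 6*w, 2*u*v - u*w + w + 5)
At (2, -3, 2): (-6, -24, -9).

(-6, -24, -9)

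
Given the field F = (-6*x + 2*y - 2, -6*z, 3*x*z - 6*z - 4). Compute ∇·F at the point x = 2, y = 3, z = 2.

∂F₁/∂x = -6
∂F₂/∂y = 0
∂F₃/∂z = 3*x - 6
∇·F = 3*x - 12
At (2, 3, 2): -6.

-6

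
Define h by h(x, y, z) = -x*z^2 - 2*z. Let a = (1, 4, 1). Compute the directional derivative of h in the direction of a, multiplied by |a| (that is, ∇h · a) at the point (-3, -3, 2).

6

∂h/∂x = -z^2
∂h/∂y = 0
∂h/∂z = -2*x*z - 2
∇h at (-3, -3, 2) = (-4, 0, 10)
∇h · a = (-4)(1) + (0)(4) + (10)(1) = 6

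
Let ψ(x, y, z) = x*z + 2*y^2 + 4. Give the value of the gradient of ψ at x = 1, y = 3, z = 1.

∂ψ/∂x = z
∂ψ/∂y = 4*y
∂ψ/∂z = x
∇ψ = (z, 4*y, x)
At (1, 3, 1): (1, 12, 1).

(1, 12, 1)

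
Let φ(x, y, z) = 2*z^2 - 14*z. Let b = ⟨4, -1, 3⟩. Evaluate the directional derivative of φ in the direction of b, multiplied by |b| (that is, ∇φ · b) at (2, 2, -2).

-66

∂φ/∂x = 0
∂φ/∂y = 0
∂φ/∂z = 4*z - 14
∇φ at (2, 2, -2) = (0, 0, -22)
∇φ · b = (0)(4) + (0)(-1) + (-22)(3) = -66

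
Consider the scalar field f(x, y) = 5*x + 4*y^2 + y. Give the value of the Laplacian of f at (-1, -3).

8

∂²f/∂x² = 0
∂²f/∂y² = 8
∇²f = 8
At (-1, -3): 8.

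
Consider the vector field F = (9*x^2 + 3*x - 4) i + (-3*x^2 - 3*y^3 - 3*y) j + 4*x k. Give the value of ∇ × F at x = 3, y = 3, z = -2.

(∇×F)₁ = ∂F₃/∂y − ∂F₂/∂z = 0
(∇×F)₂ = ∂F₁/∂z − ∂F₃/∂x = -4
(∇×F)₃ = ∂F₂/∂x − ∂F₁/∂y = -6*x
∇×F = (0, -4, -6*x)
At (3, 3, -2): (0, -4, -18).

(0, -4, -18)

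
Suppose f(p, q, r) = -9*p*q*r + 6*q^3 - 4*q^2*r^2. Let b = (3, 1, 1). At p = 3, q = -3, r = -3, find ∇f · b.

∂f/∂p = -9*q*r
∂f/∂q = -9*p*r + 18*q^2 - 8*q*r^2
∂f/∂r = -9*p*q - 8*q^2*r
∇f at (3, -3, -3) = (-81, 459, 297)
∇f · b = (-81)(3) + (459)(1) + (297)(1) = 513

513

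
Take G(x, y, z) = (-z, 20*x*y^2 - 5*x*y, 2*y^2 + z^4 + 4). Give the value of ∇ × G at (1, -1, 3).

(-4, -1, 25)

(∇×G)₁ = ∂G₃/∂y − ∂G₂/∂z = 4*y
(∇×G)₂ = ∂G₁/∂z − ∂G₃/∂x = -1
(∇×G)₃ = ∂G₂/∂x − ∂G₁/∂y = 20*y^2 - 5*y
∇×G = (4*y, -1, 20*y^2 - 5*y)
At (1, -1, 3): (-4, -1, 25).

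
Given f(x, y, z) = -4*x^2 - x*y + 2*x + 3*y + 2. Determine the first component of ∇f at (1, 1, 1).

(∇f)_1 = ∂f/∂x = -8*x - y + 2
At (1, 1, 1): -7.

-7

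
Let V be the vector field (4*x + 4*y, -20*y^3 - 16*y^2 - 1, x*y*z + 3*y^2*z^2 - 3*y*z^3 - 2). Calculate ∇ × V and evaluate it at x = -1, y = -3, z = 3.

(-246, 9, -4)

(∇×V)₁ = ∂V₃/∂y − ∂V₂/∂z = x*z + 6*y*z^2 - 3*z^3
(∇×V)₂ = ∂V₁/∂z − ∂V₃/∂x = -y*z
(∇×V)₃ = ∂V₂/∂x − ∂V₁/∂y = -4
∇×V = (x*z + 6*y*z^2 - 3*z^3, -y*z, -4)
At (-1, -3, 3): (-246, 9, -4).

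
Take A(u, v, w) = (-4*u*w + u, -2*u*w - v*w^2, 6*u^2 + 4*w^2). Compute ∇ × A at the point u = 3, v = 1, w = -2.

(∇×A)₁ = ∂A₃/∂v − ∂A₂/∂w = 2*u + 2*v*w
(∇×A)₂ = ∂A₁/∂w − ∂A₃/∂u = -16*u
(∇×A)₃ = ∂A₂/∂u − ∂A₁/∂v = -2*w
∇×A = (2*u + 2*v*w, -16*u, -2*w)
At (3, 1, -2): (2, -48, 4).

(2, -48, 4)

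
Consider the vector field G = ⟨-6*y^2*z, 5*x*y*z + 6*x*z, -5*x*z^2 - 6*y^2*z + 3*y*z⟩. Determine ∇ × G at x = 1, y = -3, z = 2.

(∇×G)₁ = ∂G₃/∂y − ∂G₂/∂z = -5*x*y - 6*x - 12*y*z + 3*z
(∇×G)₂ = ∂G₁/∂z − ∂G₃/∂x = -6*y^2 + 5*z^2
(∇×G)₃ = ∂G₂/∂x − ∂G₁/∂y = 17*y*z + 6*z
∇×G = (-5*x*y - 6*x - 12*y*z + 3*z, -6*y^2 + 5*z^2, 17*y*z + 6*z)
At (1, -3, 2): (87, -34, -90).

(87, -34, -90)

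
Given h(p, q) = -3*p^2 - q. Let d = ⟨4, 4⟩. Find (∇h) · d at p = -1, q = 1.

20

∂h/∂p = -6*p
∂h/∂q = -1
∇h at (-1, 1) = (6, -1)
∇h · d = (6)(4) + (-1)(4) = 20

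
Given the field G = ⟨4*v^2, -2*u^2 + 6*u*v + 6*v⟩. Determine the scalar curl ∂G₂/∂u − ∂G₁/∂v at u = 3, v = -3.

∂G₂/∂u = -4*u + 6*v
∂G₁/∂v = 8*v
Scalar curl = -4*u - 2*v
At (3, -3): -6.

-6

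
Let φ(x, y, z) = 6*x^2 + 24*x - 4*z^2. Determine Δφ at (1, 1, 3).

∂²φ/∂x² = 12
∂²φ/∂y² = 0
∂²φ/∂z² = -8
∇²φ = 4
At (1, 1, 3): 4.

4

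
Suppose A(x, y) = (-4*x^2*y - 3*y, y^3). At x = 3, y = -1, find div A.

∂A₁/∂x = -8*x*y
∂A₂/∂y = 3*y^2
∇·A = -8*x*y + 3*y^2
At (3, -1): 27.

27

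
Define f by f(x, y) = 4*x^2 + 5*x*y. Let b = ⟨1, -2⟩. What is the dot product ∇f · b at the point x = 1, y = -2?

-12

∂f/∂x = 8*x + 5*y
∂f/∂y = 5*x
∇f at (1, -2) = (-2, 5)
∇f · b = (-2)(1) + (5)(-2) = -12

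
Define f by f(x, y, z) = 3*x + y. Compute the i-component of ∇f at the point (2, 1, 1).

(∇f)_1 = ∂f/∂x = 3
At (2, 1, 1): 3.

3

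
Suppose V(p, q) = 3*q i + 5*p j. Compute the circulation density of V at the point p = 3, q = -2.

2

∂V₂/∂p = 5
∂V₁/∂q = 3
Scalar curl = 2
At (3, -2): 2.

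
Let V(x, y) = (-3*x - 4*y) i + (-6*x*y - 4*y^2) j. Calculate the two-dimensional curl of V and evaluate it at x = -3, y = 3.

∂V₂/∂x = -6*y
∂V₁/∂y = -4
Scalar curl = -6*y + 4
At (-3, 3): -14.

-14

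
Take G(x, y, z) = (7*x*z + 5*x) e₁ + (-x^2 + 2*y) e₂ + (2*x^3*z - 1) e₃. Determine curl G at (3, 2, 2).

(∇×G)₁ = ∂G₃/∂y − ∂G₂/∂z = 0
(∇×G)₂ = ∂G₁/∂z − ∂G₃/∂x = -6*x^2*z + 7*x
(∇×G)₃ = ∂G₂/∂x − ∂G₁/∂y = -2*x
∇×G = (0, -6*x^2*z + 7*x, -2*x)
At (3, 2, 2): (0, -87, -6).

(0, -87, -6)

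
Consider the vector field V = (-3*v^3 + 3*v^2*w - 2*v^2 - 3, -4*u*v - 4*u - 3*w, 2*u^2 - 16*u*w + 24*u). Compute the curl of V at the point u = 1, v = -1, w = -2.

(∇×V)₁ = ∂V₃/∂v − ∂V₂/∂w = 3
(∇×V)₂ = ∂V₁/∂w − ∂V₃/∂u = -4*u + 3*v^2 + 16*w - 24
(∇×V)₃ = ∂V₂/∂u − ∂V₁/∂v = 9*v^2 - 6*v*w - 4
∇×V = (3, -4*u + 3*v^2 + 16*w - 24, 9*v^2 - 6*v*w - 4)
At (1, -1, -2): (3, -57, -7).

(3, -57, -7)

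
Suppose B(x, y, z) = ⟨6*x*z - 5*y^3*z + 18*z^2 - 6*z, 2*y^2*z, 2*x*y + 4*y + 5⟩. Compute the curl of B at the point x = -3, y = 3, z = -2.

(-20, -237, -270)

(∇×B)₁ = ∂B₃/∂y − ∂B₂/∂z = 2*x - 2*y^2 + 4
(∇×B)₂ = ∂B₁/∂z − ∂B₃/∂x = 6*x - 5*y^3 - 2*y + 36*z - 6
(∇×B)₃ = ∂B₂/∂x − ∂B₁/∂y = 15*y^2*z
∇×B = (2*x - 2*y^2 + 4, 6*x - 5*y^3 - 2*y + 36*z - 6, 15*y^2*z)
At (-3, 3, -2): (-20, -237, -270).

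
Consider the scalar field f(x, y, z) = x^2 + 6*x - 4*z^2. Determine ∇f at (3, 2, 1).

∂f/∂x = 2*x + 6
∂f/∂y = 0
∂f/∂z = -8*z
∇f = (2*x + 6, 0, -8*z)
At (3, 2, 1): (12, 0, -8).

(12, 0, -8)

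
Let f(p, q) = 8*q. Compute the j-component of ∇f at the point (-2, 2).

(∇f)_2 = ∂f/∂q = 8
At (-2, 2): 8.

8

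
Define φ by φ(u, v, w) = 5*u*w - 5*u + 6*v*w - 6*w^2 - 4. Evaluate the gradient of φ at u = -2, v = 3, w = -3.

∂φ/∂u = 5*w - 5
∂φ/∂v = 6*w
∂φ/∂w = 5*u + 6*v - 12*w
∇φ = (5*w - 5, 6*w, 5*u + 6*v - 12*w)
At (-2, 3, -3): (-20, -18, 44).

(-20, -18, 44)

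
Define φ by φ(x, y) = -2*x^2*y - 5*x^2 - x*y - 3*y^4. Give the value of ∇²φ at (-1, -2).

-146

∂²φ/∂x² = -2*(2*y + 5)
∂²φ/∂y² = -36*y^2
∇²φ = -36*y^2 - 4*y - 10
At (-1, -2): -146.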